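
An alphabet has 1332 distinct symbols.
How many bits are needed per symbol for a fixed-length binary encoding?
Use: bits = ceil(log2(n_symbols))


log2(1332) = 10.3794
Bracket: 2^10 = 1024 < 1332 <= 2^11 = 2048
So ceil(log2(1332)) = 11

bits = ceil(log2(1332)) = ceil(10.3794) = 11 bits


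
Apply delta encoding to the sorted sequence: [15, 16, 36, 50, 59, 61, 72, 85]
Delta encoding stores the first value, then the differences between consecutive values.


First value: 15
Deltas:
  16 - 15 = 1
  36 - 16 = 20
  50 - 36 = 14
  59 - 50 = 9
  61 - 59 = 2
  72 - 61 = 11
  85 - 72 = 13


Delta encoded: [15, 1, 20, 14, 9, 2, 11, 13]


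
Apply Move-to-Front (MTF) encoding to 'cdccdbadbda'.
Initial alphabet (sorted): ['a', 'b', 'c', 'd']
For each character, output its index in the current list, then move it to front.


MTF encoding:
'c': index 2 in ['a', 'b', 'c', 'd'] -> ['c', 'a', 'b', 'd']
'd': index 3 in ['c', 'a', 'b', 'd'] -> ['d', 'c', 'a', 'b']
'c': index 1 in ['d', 'c', 'a', 'b'] -> ['c', 'd', 'a', 'b']
'c': index 0 in ['c', 'd', 'a', 'b'] -> ['c', 'd', 'a', 'b']
'd': index 1 in ['c', 'd', 'a', 'b'] -> ['d', 'c', 'a', 'b']
'b': index 3 in ['d', 'c', 'a', 'b'] -> ['b', 'd', 'c', 'a']
'a': index 3 in ['b', 'd', 'c', 'a'] -> ['a', 'b', 'd', 'c']
'd': index 2 in ['a', 'b', 'd', 'c'] -> ['d', 'a', 'b', 'c']
'b': index 2 in ['d', 'a', 'b', 'c'] -> ['b', 'd', 'a', 'c']
'd': index 1 in ['b', 'd', 'a', 'c'] -> ['d', 'b', 'a', 'c']
'a': index 2 in ['d', 'b', 'a', 'c'] -> ['a', 'd', 'b', 'c']


Output: [2, 3, 1, 0, 1, 3, 3, 2, 2, 1, 2]


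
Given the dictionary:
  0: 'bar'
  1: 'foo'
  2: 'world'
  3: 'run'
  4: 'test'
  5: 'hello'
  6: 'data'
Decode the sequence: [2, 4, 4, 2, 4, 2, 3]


Look up each index in the dictionary:
  2 -> 'world'
  4 -> 'test'
  4 -> 'test'
  2 -> 'world'
  4 -> 'test'
  2 -> 'world'
  3 -> 'run'

Decoded: "world test test world test world run"


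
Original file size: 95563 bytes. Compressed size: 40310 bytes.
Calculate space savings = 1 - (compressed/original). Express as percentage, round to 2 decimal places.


ratio = compressed/original = 40310/95563 = 0.421816
savings = 1 - ratio = 1 - 0.421816 = 0.578184
as a percentage: 0.578184 * 100 = 57.82%

Space savings = 1 - 40310/95563 = 57.82%


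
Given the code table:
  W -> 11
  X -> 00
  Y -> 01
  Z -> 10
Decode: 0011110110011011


Decoding:
00 -> X
11 -> W
11 -> W
01 -> Y
10 -> Z
01 -> Y
10 -> Z
11 -> W


Result: XWWYZYZW


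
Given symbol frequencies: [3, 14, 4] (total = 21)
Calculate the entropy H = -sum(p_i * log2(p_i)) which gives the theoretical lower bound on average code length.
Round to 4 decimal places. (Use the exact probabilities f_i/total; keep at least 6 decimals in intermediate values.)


Per-symbol terms -p_i * log2(p_i) with p_i = f_i/21:
  p = 3/21 = 0.142857: log2(p) = -2.807355, -p*log2(p) = 0.401051
  p = 14/21 = 0.666667: log2(p) = -0.584963, -p*log2(p) = 0.389975
  p = 4/21 = 0.190476: log2(p) = -2.392317, -p*log2(p) = 0.455680
H = 0.401051 + 0.389975 + 0.455680 = 1.246706

H = 1.2467 bits/symbol


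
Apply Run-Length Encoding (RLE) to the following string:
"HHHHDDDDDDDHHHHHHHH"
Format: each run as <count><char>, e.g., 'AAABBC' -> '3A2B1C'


Scanning runs left to right:
  i=0: run of 'H' x 4 -> '4H'
  i=4: run of 'D' x 7 -> '7D'
  i=11: run of 'H' x 8 -> '8H'

RLE = 4H7D8H


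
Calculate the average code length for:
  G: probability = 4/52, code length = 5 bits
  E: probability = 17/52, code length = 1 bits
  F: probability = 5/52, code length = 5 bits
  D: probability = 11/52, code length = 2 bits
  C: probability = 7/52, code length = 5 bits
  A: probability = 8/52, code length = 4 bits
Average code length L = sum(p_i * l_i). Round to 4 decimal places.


Weighted contributions p_i * l_i:
  G: (4/52) * 5 = 20/52
  E: (17/52) * 1 = 17/52
  F: (5/52) * 5 = 25/52
  D: (11/52) * 2 = 22/52
  C: (7/52) * 5 = 35/52
  A: (8/52) * 4 = 32/52
Sum = (20 + 17 + 25 + 22 + 35 + 32)/52 = 151/52

L = 151/52 = 2.9038 bits/symbol


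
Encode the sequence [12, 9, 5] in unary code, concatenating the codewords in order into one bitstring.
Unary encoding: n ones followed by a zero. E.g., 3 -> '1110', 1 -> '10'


Encode each number as n ones followed by a terminating 0:
  12 -> 1111111111110 (13 bits)
  9 -> 1111111110 (10 bits)
  5 -> 111110 (6 bits)
Total length = 13 + 10 + 6 = 29 bits.

Unary([12, 9, 5]) = 11111111111101111111110111110 (29 bits)


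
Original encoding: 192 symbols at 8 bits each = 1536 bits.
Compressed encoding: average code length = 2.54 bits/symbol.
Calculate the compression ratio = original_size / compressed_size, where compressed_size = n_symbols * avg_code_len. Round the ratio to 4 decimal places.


original_size = n_symbols * orig_bits = 192 * 8 = 1536 bits
compressed_size = n_symbols * avg_code_len = 192 * 2.54 = 487.68 bits
ratio = original_size / compressed_size = 1536 / 487.68 = 3.1496

Compression ratio = 3.1496


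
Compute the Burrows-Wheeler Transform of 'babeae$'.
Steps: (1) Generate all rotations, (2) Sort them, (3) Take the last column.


Rotations (sorted):
  0: $babeae -> last char: e
  1: abeae$b -> last char: b
  2: ae$babe -> last char: e
  3: babeae$ -> last char: $
  4: beae$ba -> last char: a
  5: e$babea -> last char: a
  6: eae$bab -> last char: b


BWT = ebe$aab


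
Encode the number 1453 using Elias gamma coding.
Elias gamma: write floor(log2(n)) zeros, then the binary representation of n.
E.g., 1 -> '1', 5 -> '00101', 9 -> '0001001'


num_bits = floor(log2(1453)) + 1 = 11
leading_zeros = num_bits - 1 = 10
binary(1453) = 10110101101

Elias gamma(1453) = '0000000000' + '10110101101' = 000000000010110101101 (21 bits)


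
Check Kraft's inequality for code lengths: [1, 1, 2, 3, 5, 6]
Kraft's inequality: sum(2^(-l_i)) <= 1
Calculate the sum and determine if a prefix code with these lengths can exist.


Sum = 2^(-1) + 2^(-1) + 2^(-2) + 2^(-3) + 2^(-5) + 2^(-6)
    = 0.5 + 0.5 + 0.25 + 0.125 + 0.03125 + 0.015625
    = 91/64 = 1.421875
Since 1.421875 > 1, Kraft's inequality is NOT satisfied.
A prefix code with these lengths CANNOT exist.

Kraft sum = 1.421875. Not satisfied.


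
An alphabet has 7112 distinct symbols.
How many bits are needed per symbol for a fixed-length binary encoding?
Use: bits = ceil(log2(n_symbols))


log2(7112) = 12.796
Bracket: 2^12 = 4096 < 7112 <= 2^13 = 8192
So ceil(log2(7112)) = 13

bits = ceil(log2(7112)) = ceil(12.796) = 13 bits


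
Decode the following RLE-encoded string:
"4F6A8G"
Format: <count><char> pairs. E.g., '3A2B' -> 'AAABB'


Expanding each <count><char> pair:
  4F -> 'FFFF'
  6A -> 'AAAAAA'
  8G -> 'GGGGGGGG'

Decoded = FFFFAAAAAAGGGGGGGG


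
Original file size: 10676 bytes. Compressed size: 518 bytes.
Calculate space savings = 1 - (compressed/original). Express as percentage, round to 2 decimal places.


ratio = compressed/original = 518/10676 = 0.04852
savings = 1 - ratio = 1 - 0.04852 = 0.95148
as a percentage: 0.95148 * 100 = 95.15%

Space savings = 1 - 518/10676 = 95.15%


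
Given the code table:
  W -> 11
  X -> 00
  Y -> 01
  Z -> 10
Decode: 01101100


Decoding:
01 -> Y
10 -> Z
11 -> W
00 -> X


Result: YZWX


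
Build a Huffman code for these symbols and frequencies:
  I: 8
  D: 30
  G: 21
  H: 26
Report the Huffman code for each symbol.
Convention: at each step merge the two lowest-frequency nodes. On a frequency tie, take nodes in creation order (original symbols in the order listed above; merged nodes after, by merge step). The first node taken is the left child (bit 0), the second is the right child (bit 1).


Huffman tree construction:
Step 1: Merge I(8) + G(21) = 29
Step 2: Merge H(26) + (I+G)(29) = 55
Step 3: Merge D(30) + (H+(I+G))(55) = 85
Read each symbol's code off the tree from the root (left child = 0, right child = 1).

Codes:
  I: 110 (length 3)
  D: 0 (length 1)
  G: 111 (length 3)
  H: 10 (length 2)
Average code length: 169/85 = 1.9882 bits/symbol


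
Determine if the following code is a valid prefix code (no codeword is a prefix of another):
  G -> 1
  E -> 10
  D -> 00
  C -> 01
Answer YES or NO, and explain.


Checking each pair (does one codeword prefix another?):
  G='1' vs E='10': prefix -- VIOLATION

NO -- this is NOT a valid prefix code. G (1) is a prefix of E (10).


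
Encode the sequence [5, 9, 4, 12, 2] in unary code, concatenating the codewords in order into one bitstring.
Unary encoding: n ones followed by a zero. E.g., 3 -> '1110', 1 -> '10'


Encode each number as n ones followed by a terminating 0:
  5 -> 111110 (6 bits)
  9 -> 1111111110 (10 bits)
  4 -> 11110 (5 bits)
  12 -> 1111111111110 (13 bits)
  2 -> 110 (3 bits)
Total length = 6 + 10 + 5 + 13 + 3 = 37 bits.

Unary([5, 9, 4, 12, 2]) = 1111101111111110111101111111111110110 (37 bits)


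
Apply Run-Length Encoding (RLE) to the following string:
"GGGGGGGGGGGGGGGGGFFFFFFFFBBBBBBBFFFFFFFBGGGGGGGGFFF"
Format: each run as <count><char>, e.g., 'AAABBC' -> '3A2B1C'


Scanning runs left to right:
  i=0: run of 'G' x 17 -> '17G'
  i=17: run of 'F' x 8 -> '8F'
  i=25: run of 'B' x 7 -> '7B'
  i=32: run of 'F' x 7 -> '7F'
  i=39: run of 'B' x 1 -> '1B'
  i=40: run of 'G' x 8 -> '8G'
  i=48: run of 'F' x 3 -> '3F'

RLE = 17G8F7B7F1B8G3F


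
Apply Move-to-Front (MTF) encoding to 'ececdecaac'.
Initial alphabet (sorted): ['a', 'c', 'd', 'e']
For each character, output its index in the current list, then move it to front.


MTF encoding:
'e': index 3 in ['a', 'c', 'd', 'e'] -> ['e', 'a', 'c', 'd']
'c': index 2 in ['e', 'a', 'c', 'd'] -> ['c', 'e', 'a', 'd']
'e': index 1 in ['c', 'e', 'a', 'd'] -> ['e', 'c', 'a', 'd']
'c': index 1 in ['e', 'c', 'a', 'd'] -> ['c', 'e', 'a', 'd']
'd': index 3 in ['c', 'e', 'a', 'd'] -> ['d', 'c', 'e', 'a']
'e': index 2 in ['d', 'c', 'e', 'a'] -> ['e', 'd', 'c', 'a']
'c': index 2 in ['e', 'd', 'c', 'a'] -> ['c', 'e', 'd', 'a']
'a': index 3 in ['c', 'e', 'd', 'a'] -> ['a', 'c', 'e', 'd']
'a': index 0 in ['a', 'c', 'e', 'd'] -> ['a', 'c', 'e', 'd']
'c': index 1 in ['a', 'c', 'e', 'd'] -> ['c', 'a', 'e', 'd']


Output: [3, 2, 1, 1, 3, 2, 2, 3, 0, 1]


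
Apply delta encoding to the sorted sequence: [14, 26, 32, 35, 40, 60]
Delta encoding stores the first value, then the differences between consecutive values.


First value: 14
Deltas:
  26 - 14 = 12
  32 - 26 = 6
  35 - 32 = 3
  40 - 35 = 5
  60 - 40 = 20


Delta encoded: [14, 12, 6, 3, 5, 20]


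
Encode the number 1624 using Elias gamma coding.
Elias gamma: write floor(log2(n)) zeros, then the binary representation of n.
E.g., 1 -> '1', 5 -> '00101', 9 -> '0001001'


num_bits = floor(log2(1624)) + 1 = 11
leading_zeros = num_bits - 1 = 10
binary(1624) = 11001011000

Elias gamma(1624) = '0000000000' + '11001011000' = 000000000011001011000 (21 bits)


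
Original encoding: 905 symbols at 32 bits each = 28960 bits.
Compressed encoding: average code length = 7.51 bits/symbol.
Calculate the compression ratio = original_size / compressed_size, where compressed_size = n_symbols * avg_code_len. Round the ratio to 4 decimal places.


original_size = n_symbols * orig_bits = 905 * 32 = 28960 bits
compressed_size = n_symbols * avg_code_len = 905 * 7.51 = 6796.55 bits
ratio = original_size / compressed_size = 28960 / 6796.55 = 4.261

Compression ratio = 4.261


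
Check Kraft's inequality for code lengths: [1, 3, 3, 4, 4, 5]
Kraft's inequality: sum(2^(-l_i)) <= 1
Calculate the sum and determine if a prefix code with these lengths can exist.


Sum = 2^(-1) + 2^(-3) + 2^(-3) + 2^(-4) + 2^(-4) + 2^(-5)
    = 0.5 + 0.125 + 0.125 + 0.0625 + 0.0625 + 0.03125
    = 29/32 = 0.90625
Since 0.90625 <= 1, Kraft's inequality IS satisfied.
A prefix code with these lengths CAN exist.

Kraft sum = 0.90625. Satisfied.


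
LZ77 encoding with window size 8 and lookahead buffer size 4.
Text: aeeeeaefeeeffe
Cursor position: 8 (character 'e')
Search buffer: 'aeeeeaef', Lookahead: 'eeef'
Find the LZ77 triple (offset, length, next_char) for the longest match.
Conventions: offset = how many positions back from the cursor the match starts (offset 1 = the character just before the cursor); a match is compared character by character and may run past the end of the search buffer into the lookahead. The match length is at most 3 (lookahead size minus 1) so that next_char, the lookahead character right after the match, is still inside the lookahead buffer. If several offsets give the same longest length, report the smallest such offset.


Try each offset into the search buffer:
  offset=1 (pos 7, char 'f'): match length 0
  offset=2 (pos 6, char 'e'): match length 1
  offset=3 (pos 5, char 'a'): match length 0
  offset=4 (pos 4, char 'e'): match length 1
  offset=5 (pos 3, char 'e'): match length 2
  offset=6 (pos 2, char 'e'): match length 3
  offset=7 (pos 1, char 'e'): match length 3
  offset=8 (pos 0, char 'a'): match length 0
Longest match has length 3, found at offsets 6, 7; take the smallest, offset 6.
next_char = character at position 8 + 3 = 11 -> 'f'

Best match: offset=6, length=3 (matching 'eee' starting at position 2)
LZ77 triple: (6, 3, 'f')


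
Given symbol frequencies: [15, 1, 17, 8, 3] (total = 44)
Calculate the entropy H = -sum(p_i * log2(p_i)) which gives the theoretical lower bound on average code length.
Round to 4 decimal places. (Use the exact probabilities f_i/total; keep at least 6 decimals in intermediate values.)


Per-symbol terms -p_i * log2(p_i) with p_i = f_i/44:
  p = 15/44 = 0.340909: log2(p) = -1.552541, -p*log2(p) = 0.529275
  p = 1/44 = 0.022727: log2(p) = -5.459432, -p*log2(p) = 0.124078
  p = 17/44 = 0.386364: log2(p) = -1.371969, -p*log2(p) = 0.530079
  p = 8/44 = 0.181818: log2(p) = -2.459432, -p*log2(p) = 0.447169
  p = 3/44 = 0.068182: log2(p) = -3.874469, -p*log2(p) = 0.264168
H = 0.529275 + 0.124078 + 0.530079 + 0.447169 + 0.264168 = 1.894769

H = 1.8948 bits/symbol


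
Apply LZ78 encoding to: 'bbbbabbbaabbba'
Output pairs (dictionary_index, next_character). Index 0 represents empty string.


LZ78 encoding steps:
Dictionary: {0: ''}
Step 1: w='' (idx 0), next='b' -> output (0, 'b'), add 'b' as idx 1
Step 2: w='b' (idx 1), next='b' -> output (1, 'b'), add 'bb' as idx 2
Step 3: w='b' (idx 1), next='a' -> output (1, 'a'), add 'ba' as idx 3
Step 4: w='bb' (idx 2), next='b' -> output (2, 'b'), add 'bbb' as idx 4
Step 5: w='' (idx 0), next='a' -> output (0, 'a'), add 'a' as idx 5
Step 6: w='a' (idx 5), next='b' -> output (5, 'b'), add 'ab' as idx 6
Step 7: w='bb' (idx 2), next='a' -> output (2, 'a'), add 'bba' as idx 7


Encoded: [(0, 'b'), (1, 'b'), (1, 'a'), (2, 'b'), (0, 'a'), (5, 'b'), (2, 'a')]


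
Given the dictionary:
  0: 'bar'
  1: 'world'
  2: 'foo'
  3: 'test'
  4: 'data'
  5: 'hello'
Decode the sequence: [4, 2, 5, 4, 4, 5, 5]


Look up each index in the dictionary:
  4 -> 'data'
  2 -> 'foo'
  5 -> 'hello'
  4 -> 'data'
  4 -> 'data'
  5 -> 'hello'
  5 -> 'hello'

Decoded: "data foo hello data data hello hello"


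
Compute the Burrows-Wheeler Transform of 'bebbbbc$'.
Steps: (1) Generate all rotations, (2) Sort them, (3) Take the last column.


Rotations (sorted):
  0: $bebbbbc -> last char: c
  1: bbbbc$be -> last char: e
  2: bbbc$beb -> last char: b
  3: bbc$bebb -> last char: b
  4: bc$bebbb -> last char: b
  5: bebbbbc$ -> last char: $
  6: c$bebbbb -> last char: b
  7: ebbbbc$b -> last char: b


BWT = cebbb$bb


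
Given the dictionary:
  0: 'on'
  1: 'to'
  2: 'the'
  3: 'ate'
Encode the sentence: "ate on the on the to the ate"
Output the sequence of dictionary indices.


Look up each word in the dictionary:
  'ate' -> 3
  'on' -> 0
  'the' -> 2
  'on' -> 0
  'the' -> 2
  'to' -> 1
  'the' -> 2
  'ate' -> 3

Encoded: [3, 0, 2, 0, 2, 1, 2, 3]


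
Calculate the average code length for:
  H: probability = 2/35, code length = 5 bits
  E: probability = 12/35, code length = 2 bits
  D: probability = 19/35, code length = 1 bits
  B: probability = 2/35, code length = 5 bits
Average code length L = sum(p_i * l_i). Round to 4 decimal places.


Weighted contributions p_i * l_i:
  H: (2/35) * 5 = 10/35
  E: (12/35) * 2 = 24/35
  D: (19/35) * 1 = 19/35
  B: (2/35) * 5 = 10/35
Sum = (10 + 24 + 19 + 10)/35 = 63/35

L = 63/35 = 1.8000 bits/symbol


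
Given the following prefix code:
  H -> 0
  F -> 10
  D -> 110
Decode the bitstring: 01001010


Decoding step by step:
Bits 0 -> H
Bits 10 -> F
Bits 0 -> H
Bits 10 -> F
Bits 10 -> F


Decoded message: HFHFF


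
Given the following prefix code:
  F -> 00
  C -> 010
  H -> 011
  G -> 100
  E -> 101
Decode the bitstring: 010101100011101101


Decoding step by step:
Bits 010 -> C
Bits 101 -> E
Bits 100 -> G
Bits 011 -> H
Bits 101 -> E
Bits 101 -> E


Decoded message: CEGHEE


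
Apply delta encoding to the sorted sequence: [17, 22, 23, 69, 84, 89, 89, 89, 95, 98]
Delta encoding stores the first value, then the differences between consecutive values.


First value: 17
Deltas:
  22 - 17 = 5
  23 - 22 = 1
  69 - 23 = 46
  84 - 69 = 15
  89 - 84 = 5
  89 - 89 = 0
  89 - 89 = 0
  95 - 89 = 6
  98 - 95 = 3


Delta encoded: [17, 5, 1, 46, 15, 5, 0, 0, 6, 3]


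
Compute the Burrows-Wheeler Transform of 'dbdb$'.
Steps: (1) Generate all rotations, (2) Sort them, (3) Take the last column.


Rotations (sorted):
  0: $dbdb -> last char: b
  1: b$dbd -> last char: d
  2: bdb$d -> last char: d
  3: db$db -> last char: b
  4: dbdb$ -> last char: $


BWT = bddb$


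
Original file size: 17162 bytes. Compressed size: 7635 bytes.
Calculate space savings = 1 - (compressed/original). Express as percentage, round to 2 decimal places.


ratio = compressed/original = 7635/17162 = 0.444878
savings = 1 - ratio = 1 - 0.444878 = 0.555122
as a percentage: 0.555122 * 100 = 55.51%

Space savings = 1 - 7635/17162 = 55.51%


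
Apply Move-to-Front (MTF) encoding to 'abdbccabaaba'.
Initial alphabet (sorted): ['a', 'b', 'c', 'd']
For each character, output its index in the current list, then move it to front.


MTF encoding:
'a': index 0 in ['a', 'b', 'c', 'd'] -> ['a', 'b', 'c', 'd']
'b': index 1 in ['a', 'b', 'c', 'd'] -> ['b', 'a', 'c', 'd']
'd': index 3 in ['b', 'a', 'c', 'd'] -> ['d', 'b', 'a', 'c']
'b': index 1 in ['d', 'b', 'a', 'c'] -> ['b', 'd', 'a', 'c']
'c': index 3 in ['b', 'd', 'a', 'c'] -> ['c', 'b', 'd', 'a']
'c': index 0 in ['c', 'b', 'd', 'a'] -> ['c', 'b', 'd', 'a']
'a': index 3 in ['c', 'b', 'd', 'a'] -> ['a', 'c', 'b', 'd']
'b': index 2 in ['a', 'c', 'b', 'd'] -> ['b', 'a', 'c', 'd']
'a': index 1 in ['b', 'a', 'c', 'd'] -> ['a', 'b', 'c', 'd']
'a': index 0 in ['a', 'b', 'c', 'd'] -> ['a', 'b', 'c', 'd']
'b': index 1 in ['a', 'b', 'c', 'd'] -> ['b', 'a', 'c', 'd']
'a': index 1 in ['b', 'a', 'c', 'd'] -> ['a', 'b', 'c', 'd']


Output: [0, 1, 3, 1, 3, 0, 3, 2, 1, 0, 1, 1]


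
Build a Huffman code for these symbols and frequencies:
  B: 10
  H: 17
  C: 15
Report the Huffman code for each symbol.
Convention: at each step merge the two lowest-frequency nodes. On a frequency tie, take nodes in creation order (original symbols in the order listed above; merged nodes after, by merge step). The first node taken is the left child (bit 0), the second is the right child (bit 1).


Huffman tree construction:
Step 1: Merge B(10) + C(15) = 25
Step 2: Merge H(17) + (B+C)(25) = 42
Read each symbol's code off the tree from the root (left child = 0, right child = 1).

Codes:
  B: 10 (length 2)
  H: 0 (length 1)
  C: 11 (length 2)
Average code length: 67/42 = 1.5952 bits/symbol


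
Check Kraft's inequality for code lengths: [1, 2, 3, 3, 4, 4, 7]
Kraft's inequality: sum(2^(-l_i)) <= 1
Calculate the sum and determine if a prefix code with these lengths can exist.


Sum = 2^(-1) + 2^(-2) + 2^(-3) + 2^(-3) + 2^(-4) + 2^(-4) + 2^(-7)
    = 0.5 + 0.25 + 0.125 + 0.125 + 0.0625 + 0.0625 + 0.0078125
    = 145/128 = 1.1328125
Since 1.1328125 > 1, Kraft's inequality is NOT satisfied.
A prefix code with these lengths CANNOT exist.

Kraft sum = 1.1328125. Not satisfied.


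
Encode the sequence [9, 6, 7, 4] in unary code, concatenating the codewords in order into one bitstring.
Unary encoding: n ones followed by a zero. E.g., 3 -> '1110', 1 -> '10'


Encode each number as n ones followed by a terminating 0:
  9 -> 1111111110 (10 bits)
  6 -> 1111110 (7 bits)
  7 -> 11111110 (8 bits)
  4 -> 11110 (5 bits)
Total length = 10 + 7 + 8 + 5 = 30 bits.

Unary([9, 6, 7, 4]) = 111111111011111101111111011110 (30 bits)


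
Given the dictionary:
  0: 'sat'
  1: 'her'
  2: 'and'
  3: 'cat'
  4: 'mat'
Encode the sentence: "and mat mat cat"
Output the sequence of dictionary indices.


Look up each word in the dictionary:
  'and' -> 2
  'mat' -> 4
  'mat' -> 4
  'cat' -> 3

Encoded: [2, 4, 4, 3]


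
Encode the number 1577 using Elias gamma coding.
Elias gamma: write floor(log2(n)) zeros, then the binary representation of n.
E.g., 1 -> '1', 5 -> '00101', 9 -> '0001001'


num_bits = floor(log2(1577)) + 1 = 11
leading_zeros = num_bits - 1 = 10
binary(1577) = 11000101001

Elias gamma(1577) = '0000000000' + '11000101001' = 000000000011000101001 (21 bits)


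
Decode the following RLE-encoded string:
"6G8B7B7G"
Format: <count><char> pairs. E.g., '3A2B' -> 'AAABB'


Expanding each <count><char> pair:
  6G -> 'GGGGGG'
  8B -> 'BBBBBBBB'
  7B -> 'BBBBBBB'
  7G -> 'GGGGGGG'

Decoded = GGGGGGBBBBBBBBBBBBBBBGGGGGGG


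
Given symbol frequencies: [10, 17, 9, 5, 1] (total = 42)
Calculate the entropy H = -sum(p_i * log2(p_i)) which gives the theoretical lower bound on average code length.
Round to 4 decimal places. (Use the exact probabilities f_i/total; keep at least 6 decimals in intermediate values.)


Per-symbol terms -p_i * log2(p_i) with p_i = f_i/42:
  p = 10/42 = 0.238095: log2(p) = -2.070389, -p*log2(p) = 0.492950
  p = 17/42 = 0.404762: log2(p) = -1.304855, -p*log2(p) = 0.528155
  p = 9/42 = 0.214286: log2(p) = -2.222392, -p*log2(p) = 0.476227
  p = 5/42 = 0.119048: log2(p) = -3.070389, -p*log2(p) = 0.365523
  p = 1/42 = 0.023810: log2(p) = -5.392317, -p*log2(p) = 0.128389
H = 0.492950 + 0.528155 + 0.476227 + 0.365523 + 0.128389 = 1.991244

H = 1.9912 bits/symbol


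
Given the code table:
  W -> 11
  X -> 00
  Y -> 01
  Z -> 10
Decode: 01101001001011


Decoding:
01 -> Y
10 -> Z
10 -> Z
01 -> Y
00 -> X
10 -> Z
11 -> W


Result: YZZYXZW


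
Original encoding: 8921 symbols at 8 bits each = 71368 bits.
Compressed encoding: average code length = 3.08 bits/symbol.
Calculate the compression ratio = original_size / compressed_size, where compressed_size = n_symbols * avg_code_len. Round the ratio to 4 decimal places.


original_size = n_symbols * orig_bits = 8921 * 8 = 71368 bits
compressed_size = n_symbols * avg_code_len = 8921 * 3.08 = 27476.68 bits
ratio = original_size / compressed_size = 71368 / 27476.68 = 2.5974

Compression ratio = 2.5974


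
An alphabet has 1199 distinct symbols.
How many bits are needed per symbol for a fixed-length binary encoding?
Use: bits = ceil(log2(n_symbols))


log2(1199) = 10.2276
Bracket: 2^10 = 1024 < 1199 <= 2^11 = 2048
So ceil(log2(1199)) = 11

bits = ceil(log2(1199)) = ceil(10.2276) = 11 bits


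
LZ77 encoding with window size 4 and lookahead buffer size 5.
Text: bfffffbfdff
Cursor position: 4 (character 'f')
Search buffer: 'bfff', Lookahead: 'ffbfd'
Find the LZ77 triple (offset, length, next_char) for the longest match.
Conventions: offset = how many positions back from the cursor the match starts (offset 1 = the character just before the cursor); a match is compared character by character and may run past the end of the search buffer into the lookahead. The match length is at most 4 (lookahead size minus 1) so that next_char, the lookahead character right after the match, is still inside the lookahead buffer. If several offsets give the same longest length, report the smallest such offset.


Try each offset into the search buffer:
  offset=1 (pos 3, char 'f'): match length 2
  offset=2 (pos 2, char 'f'): match length 2
  offset=3 (pos 1, char 'f'): match length 2
  offset=4 (pos 0, char 'b'): match length 0
Longest match has length 2, found at offsets 1, 2, 3; take the smallest, offset 1.
next_char = character at position 4 + 2 = 6 -> 'b'

Best match: offset=1, length=2 (matching 'ff' starting at position 3)
LZ77 triple: (1, 2, 'b')


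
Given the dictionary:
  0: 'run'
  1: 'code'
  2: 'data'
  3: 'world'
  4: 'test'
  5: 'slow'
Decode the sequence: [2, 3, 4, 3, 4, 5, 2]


Look up each index in the dictionary:
  2 -> 'data'
  3 -> 'world'
  4 -> 'test'
  3 -> 'world'
  4 -> 'test'
  5 -> 'slow'
  2 -> 'data'

Decoded: "data world test world test slow data"


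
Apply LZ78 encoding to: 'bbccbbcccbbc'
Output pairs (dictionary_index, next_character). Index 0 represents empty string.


LZ78 encoding steps:
Dictionary: {0: ''}
Step 1: w='' (idx 0), next='b' -> output (0, 'b'), add 'b' as idx 1
Step 2: w='b' (idx 1), next='c' -> output (1, 'c'), add 'bc' as idx 2
Step 3: w='' (idx 0), next='c' -> output (0, 'c'), add 'c' as idx 3
Step 4: w='b' (idx 1), next='b' -> output (1, 'b'), add 'bb' as idx 4
Step 5: w='c' (idx 3), next='c' -> output (3, 'c'), add 'cc' as idx 5
Step 6: w='c' (idx 3), next='b' -> output (3, 'b'), add 'cb' as idx 6
Step 7: w='bc' (idx 2), end of input -> output (2, '')


Encoded: [(0, 'b'), (1, 'c'), (0, 'c'), (1, 'b'), (3, 'c'), (3, 'b'), (2, '')]


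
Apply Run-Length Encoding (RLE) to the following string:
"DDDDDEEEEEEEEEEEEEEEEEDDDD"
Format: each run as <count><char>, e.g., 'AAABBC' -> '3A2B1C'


Scanning runs left to right:
  i=0: run of 'D' x 5 -> '5D'
  i=5: run of 'E' x 17 -> '17E'
  i=22: run of 'D' x 4 -> '4D'

RLE = 5D17E4D


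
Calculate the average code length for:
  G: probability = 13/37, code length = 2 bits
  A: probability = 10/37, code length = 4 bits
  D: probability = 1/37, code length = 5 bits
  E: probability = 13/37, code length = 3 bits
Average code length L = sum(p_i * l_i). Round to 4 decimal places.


Weighted contributions p_i * l_i:
  G: (13/37) * 2 = 26/37
  A: (10/37) * 4 = 40/37
  D: (1/37) * 5 = 5/37
  E: (13/37) * 3 = 39/37
Sum = (26 + 40 + 5 + 39)/37 = 110/37

L = 110/37 = 2.9730 bits/symbol


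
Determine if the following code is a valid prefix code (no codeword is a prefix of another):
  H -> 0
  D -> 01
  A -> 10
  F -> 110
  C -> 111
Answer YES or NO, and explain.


Checking each pair (does one codeword prefix another?):
  H='0' vs D='01': prefix -- VIOLATION

NO -- this is NOT a valid prefix code. H (0) is a prefix of D (01).


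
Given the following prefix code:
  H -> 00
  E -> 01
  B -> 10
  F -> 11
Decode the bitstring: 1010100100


Decoding step by step:
Bits 10 -> B
Bits 10 -> B
Bits 10 -> B
Bits 01 -> E
Bits 00 -> H


Decoded message: BBBEH


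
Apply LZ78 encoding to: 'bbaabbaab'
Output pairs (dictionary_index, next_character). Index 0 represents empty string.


LZ78 encoding steps:
Dictionary: {0: ''}
Step 1: w='' (idx 0), next='b' -> output (0, 'b'), add 'b' as idx 1
Step 2: w='b' (idx 1), next='a' -> output (1, 'a'), add 'ba' as idx 2
Step 3: w='' (idx 0), next='a' -> output (0, 'a'), add 'a' as idx 3
Step 4: w='b' (idx 1), next='b' -> output (1, 'b'), add 'bb' as idx 4
Step 5: w='a' (idx 3), next='a' -> output (3, 'a'), add 'aa' as idx 5
Step 6: w='b' (idx 1), end of input -> output (1, '')


Encoded: [(0, 'b'), (1, 'a'), (0, 'a'), (1, 'b'), (3, 'a'), (1, '')]


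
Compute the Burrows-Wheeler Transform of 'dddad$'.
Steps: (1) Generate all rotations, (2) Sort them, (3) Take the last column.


Rotations (sorted):
  0: $dddad -> last char: d
  1: ad$ddd -> last char: d
  2: d$ddda -> last char: a
  3: dad$dd -> last char: d
  4: ddad$d -> last char: d
  5: dddad$ -> last char: $


BWT = ddadd$


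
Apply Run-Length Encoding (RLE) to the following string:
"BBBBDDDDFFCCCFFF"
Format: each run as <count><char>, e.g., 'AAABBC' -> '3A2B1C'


Scanning runs left to right:
  i=0: run of 'B' x 4 -> '4B'
  i=4: run of 'D' x 4 -> '4D'
  i=8: run of 'F' x 2 -> '2F'
  i=10: run of 'C' x 3 -> '3C'
  i=13: run of 'F' x 3 -> '3F'

RLE = 4B4D2F3C3F


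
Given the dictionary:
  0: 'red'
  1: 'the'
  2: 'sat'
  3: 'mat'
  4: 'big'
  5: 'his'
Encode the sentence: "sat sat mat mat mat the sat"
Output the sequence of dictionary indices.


Look up each word in the dictionary:
  'sat' -> 2
  'sat' -> 2
  'mat' -> 3
  'mat' -> 3
  'mat' -> 3
  'the' -> 1
  'sat' -> 2

Encoded: [2, 2, 3, 3, 3, 1, 2]


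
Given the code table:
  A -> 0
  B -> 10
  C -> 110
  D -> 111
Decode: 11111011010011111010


Decoding:
111 -> D
110 -> C
110 -> C
10 -> B
0 -> A
111 -> D
110 -> C
10 -> B


Result: DCCBADCB


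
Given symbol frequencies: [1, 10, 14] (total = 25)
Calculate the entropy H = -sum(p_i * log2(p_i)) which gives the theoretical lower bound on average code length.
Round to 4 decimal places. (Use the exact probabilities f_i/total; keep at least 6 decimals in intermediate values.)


Per-symbol terms -p_i * log2(p_i) with p_i = f_i/25:
  p = 1/25 = 0.040000: log2(p) = -4.643856, -p*log2(p) = 0.185754
  p = 10/25 = 0.400000: log2(p) = -1.321928, -p*log2(p) = 0.528771
  p = 14/25 = 0.560000: log2(p) = -0.836501, -p*log2(p) = 0.468441
H = 0.185754 + 0.528771 + 0.468441 = 1.182966

H = 1.183 bits/symbol


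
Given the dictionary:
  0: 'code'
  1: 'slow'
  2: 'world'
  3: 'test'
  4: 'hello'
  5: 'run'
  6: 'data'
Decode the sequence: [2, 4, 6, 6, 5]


Look up each index in the dictionary:
  2 -> 'world'
  4 -> 'hello'
  6 -> 'data'
  6 -> 'data'
  5 -> 'run'

Decoded: "world hello data data run"


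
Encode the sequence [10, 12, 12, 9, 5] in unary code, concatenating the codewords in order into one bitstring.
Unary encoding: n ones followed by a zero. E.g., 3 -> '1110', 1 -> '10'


Encode each number as n ones followed by a terminating 0:
  10 -> 11111111110 (11 bits)
  12 -> 1111111111110 (13 bits)
  12 -> 1111111111110 (13 bits)
  9 -> 1111111110 (10 bits)
  5 -> 111110 (6 bits)
Total length = 11 + 13 + 13 + 10 + 6 = 53 bits.

Unary([10, 12, 12, 9, 5]) = 11111111110111111111111011111111111101111111110111110 (53 bits)


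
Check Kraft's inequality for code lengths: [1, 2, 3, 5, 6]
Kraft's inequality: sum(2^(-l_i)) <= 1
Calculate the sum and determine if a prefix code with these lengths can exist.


Sum = 2^(-1) + 2^(-2) + 2^(-3) + 2^(-5) + 2^(-6)
    = 0.5 + 0.25 + 0.125 + 0.03125 + 0.015625
    = 59/64 = 0.921875
Since 0.921875 <= 1, Kraft's inequality IS satisfied.
A prefix code with these lengths CAN exist.

Kraft sum = 0.921875. Satisfied.


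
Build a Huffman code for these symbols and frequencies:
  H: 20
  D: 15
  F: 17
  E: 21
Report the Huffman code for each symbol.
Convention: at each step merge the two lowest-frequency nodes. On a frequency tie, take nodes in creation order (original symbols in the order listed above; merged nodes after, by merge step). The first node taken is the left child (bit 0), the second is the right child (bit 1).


Huffman tree construction:
Step 1: Merge D(15) + F(17) = 32
Step 2: Merge H(20) + E(21) = 41
Step 3: Merge (D+F)(32) + (H+E)(41) = 73
Read each symbol's code off the tree from the root (left child = 0, right child = 1).

Codes:
  H: 10 (length 2)
  D: 00 (length 2)
  F: 01 (length 2)
  E: 11 (length 2)
Average code length: 146/73 = 2.0000 bits/symbol


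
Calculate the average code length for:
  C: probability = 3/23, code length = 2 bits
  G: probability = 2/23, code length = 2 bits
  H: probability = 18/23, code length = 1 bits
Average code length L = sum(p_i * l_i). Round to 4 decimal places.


Weighted contributions p_i * l_i:
  C: (3/23) * 2 = 6/23
  G: (2/23) * 2 = 4/23
  H: (18/23) * 1 = 18/23
Sum = (6 + 4 + 18)/23 = 28/23

L = 28/23 = 1.2174 bits/symbol


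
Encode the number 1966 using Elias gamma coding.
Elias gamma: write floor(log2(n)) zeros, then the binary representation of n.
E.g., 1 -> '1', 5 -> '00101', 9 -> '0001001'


num_bits = floor(log2(1966)) + 1 = 11
leading_zeros = num_bits - 1 = 10
binary(1966) = 11110101110

Elias gamma(1966) = '0000000000' + '11110101110' = 000000000011110101110 (21 bits)


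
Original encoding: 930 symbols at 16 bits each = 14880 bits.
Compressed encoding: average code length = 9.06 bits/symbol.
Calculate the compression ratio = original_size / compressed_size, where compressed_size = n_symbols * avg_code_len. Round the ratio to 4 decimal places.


original_size = n_symbols * orig_bits = 930 * 16 = 14880 bits
compressed_size = n_symbols * avg_code_len = 930 * 9.06 = 8425.8 bits
ratio = original_size / compressed_size = 14880 / 8425.8 = 1.766

Compression ratio = 1.766


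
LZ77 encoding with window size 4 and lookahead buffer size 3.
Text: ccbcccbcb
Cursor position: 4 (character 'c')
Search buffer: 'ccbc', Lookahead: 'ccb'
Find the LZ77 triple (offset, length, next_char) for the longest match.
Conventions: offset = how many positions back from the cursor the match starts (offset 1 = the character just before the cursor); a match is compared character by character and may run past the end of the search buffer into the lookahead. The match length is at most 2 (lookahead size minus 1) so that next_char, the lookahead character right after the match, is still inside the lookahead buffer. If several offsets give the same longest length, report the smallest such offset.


Try each offset into the search buffer:
  offset=1 (pos 3, char 'c'): match length 2
  offset=2 (pos 2, char 'b'): match length 0
  offset=3 (pos 1, char 'c'): match length 1
  offset=4 (pos 0, char 'c'): match length 2
Longest match has length 2, found at offsets 1, 4; take the smallest, offset 1.
next_char = character at position 4 + 2 = 6 -> 'b'

Best match: offset=1, length=2 (matching 'cc' starting at position 3)
LZ77 triple: (1, 2, 'b')


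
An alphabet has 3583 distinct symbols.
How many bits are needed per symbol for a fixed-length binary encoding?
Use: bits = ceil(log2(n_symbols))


log2(3583) = 11.807
Bracket: 2^11 = 2048 < 3583 <= 2^12 = 4096
So ceil(log2(3583)) = 12

bits = ceil(log2(3583)) = ceil(11.807) = 12 bits


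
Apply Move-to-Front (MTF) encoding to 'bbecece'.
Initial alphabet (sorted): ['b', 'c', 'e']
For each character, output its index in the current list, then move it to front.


MTF encoding:
'b': index 0 in ['b', 'c', 'e'] -> ['b', 'c', 'e']
'b': index 0 in ['b', 'c', 'e'] -> ['b', 'c', 'e']
'e': index 2 in ['b', 'c', 'e'] -> ['e', 'b', 'c']
'c': index 2 in ['e', 'b', 'c'] -> ['c', 'e', 'b']
'e': index 1 in ['c', 'e', 'b'] -> ['e', 'c', 'b']
'c': index 1 in ['e', 'c', 'b'] -> ['c', 'e', 'b']
'e': index 1 in ['c', 'e', 'b'] -> ['e', 'c', 'b']


Output: [0, 0, 2, 2, 1, 1, 1]


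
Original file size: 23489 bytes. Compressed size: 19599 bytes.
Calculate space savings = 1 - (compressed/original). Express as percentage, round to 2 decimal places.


ratio = compressed/original = 19599/23489 = 0.834391
savings = 1 - ratio = 1 - 0.834391 = 0.165609
as a percentage: 0.165609 * 100 = 16.56%

Space savings = 1 - 19599/23489 = 16.56%


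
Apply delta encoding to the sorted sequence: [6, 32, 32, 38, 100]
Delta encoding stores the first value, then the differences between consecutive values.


First value: 6
Deltas:
  32 - 6 = 26
  32 - 32 = 0
  38 - 32 = 6
  100 - 38 = 62


Delta encoded: [6, 26, 0, 6, 62]


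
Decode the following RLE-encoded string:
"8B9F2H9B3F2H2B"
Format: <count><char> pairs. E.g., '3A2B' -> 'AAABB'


Expanding each <count><char> pair:
  8B -> 'BBBBBBBB'
  9F -> 'FFFFFFFFF'
  2H -> 'HH'
  9B -> 'BBBBBBBBB'
  3F -> 'FFF'
  2H -> 'HH'
  2B -> 'BB'

Decoded = BBBBBBBBFFFFFFFFFHHBBBBBBBBBFFFHHBB


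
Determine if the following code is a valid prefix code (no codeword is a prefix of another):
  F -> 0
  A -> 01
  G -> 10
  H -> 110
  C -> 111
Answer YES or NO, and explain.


Checking each pair (does one codeword prefix another?):
  F='0' vs A='01': prefix -- VIOLATION

NO -- this is NOT a valid prefix code. F (0) is a prefix of A (01).


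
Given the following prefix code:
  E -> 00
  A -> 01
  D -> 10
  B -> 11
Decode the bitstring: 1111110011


Decoding step by step:
Bits 11 -> B
Bits 11 -> B
Bits 11 -> B
Bits 00 -> E
Bits 11 -> B


Decoded message: BBBEB


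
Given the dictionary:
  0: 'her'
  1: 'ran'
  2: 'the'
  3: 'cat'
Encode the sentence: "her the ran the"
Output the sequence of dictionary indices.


Look up each word in the dictionary:
  'her' -> 0
  'the' -> 2
  'ran' -> 1
  'the' -> 2

Encoded: [0, 2, 1, 2]


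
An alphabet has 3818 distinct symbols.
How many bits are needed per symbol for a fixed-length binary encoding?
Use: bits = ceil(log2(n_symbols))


log2(3818) = 11.8986
Bracket: 2^11 = 2048 < 3818 <= 2^12 = 4096
So ceil(log2(3818)) = 12

bits = ceil(log2(3818)) = ceil(11.8986) = 12 bits


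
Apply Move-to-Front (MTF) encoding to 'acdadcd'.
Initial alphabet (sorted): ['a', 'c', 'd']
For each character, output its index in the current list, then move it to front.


MTF encoding:
'a': index 0 in ['a', 'c', 'd'] -> ['a', 'c', 'd']
'c': index 1 in ['a', 'c', 'd'] -> ['c', 'a', 'd']
'd': index 2 in ['c', 'a', 'd'] -> ['d', 'c', 'a']
'a': index 2 in ['d', 'c', 'a'] -> ['a', 'd', 'c']
'd': index 1 in ['a', 'd', 'c'] -> ['d', 'a', 'c']
'c': index 2 in ['d', 'a', 'c'] -> ['c', 'd', 'a']
'd': index 1 in ['c', 'd', 'a'] -> ['d', 'c', 'a']


Output: [0, 1, 2, 2, 1, 2, 1]


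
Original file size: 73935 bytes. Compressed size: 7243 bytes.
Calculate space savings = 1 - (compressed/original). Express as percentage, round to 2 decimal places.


ratio = compressed/original = 7243/73935 = 0.097964
savings = 1 - ratio = 1 - 0.097964 = 0.902036
as a percentage: 0.902036 * 100 = 90.2%

Space savings = 1 - 7243/73935 = 90.2%


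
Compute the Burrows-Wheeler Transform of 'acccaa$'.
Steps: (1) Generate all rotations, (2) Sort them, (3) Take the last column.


Rotations (sorted):
  0: $acccaa -> last char: a
  1: a$accca -> last char: a
  2: aa$accc -> last char: c
  3: acccaa$ -> last char: $
  4: caa$acc -> last char: c
  5: ccaa$ac -> last char: c
  6: cccaa$a -> last char: a


BWT = aac$cca


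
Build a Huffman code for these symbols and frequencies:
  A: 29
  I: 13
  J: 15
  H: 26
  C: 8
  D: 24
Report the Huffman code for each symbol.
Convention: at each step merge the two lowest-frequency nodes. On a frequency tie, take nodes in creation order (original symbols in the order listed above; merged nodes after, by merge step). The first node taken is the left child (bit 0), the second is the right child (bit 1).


Huffman tree construction:
Step 1: Merge C(8) + I(13) = 21
Step 2: Merge J(15) + (C+I)(21) = 36
Step 3: Merge D(24) + H(26) = 50
Step 4: Merge A(29) + (J+(C+I))(36) = 65
Step 5: Merge (D+H)(50) + (A+(J+(C+I)))(65) = 115
Read each symbol's code off the tree from the root (left child = 0, right child = 1).

Codes:
  A: 10 (length 2)
  I: 1111 (length 4)
  J: 110 (length 3)
  H: 01 (length 2)
  C: 1110 (length 4)
  D: 00 (length 2)
Average code length: 287/115 = 2.4957 bits/symbol


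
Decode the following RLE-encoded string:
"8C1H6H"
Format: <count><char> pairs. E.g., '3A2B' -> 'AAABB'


Expanding each <count><char> pair:
  8C -> 'CCCCCCCC'
  1H -> 'H'
  6H -> 'HHHHHH'

Decoded = CCCCCCCCHHHHHHH


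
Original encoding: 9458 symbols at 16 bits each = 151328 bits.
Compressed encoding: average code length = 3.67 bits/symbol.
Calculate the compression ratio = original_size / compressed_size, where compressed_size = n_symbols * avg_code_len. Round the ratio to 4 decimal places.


original_size = n_symbols * orig_bits = 9458 * 16 = 151328 bits
compressed_size = n_symbols * avg_code_len = 9458 * 3.67 = 34710.86 bits
ratio = original_size / compressed_size = 151328 / 34710.86 = 4.3597

Compression ratio = 4.3597


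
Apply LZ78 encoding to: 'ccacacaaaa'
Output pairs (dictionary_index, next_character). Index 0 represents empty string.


LZ78 encoding steps:
Dictionary: {0: ''}
Step 1: w='' (idx 0), next='c' -> output (0, 'c'), add 'c' as idx 1
Step 2: w='c' (idx 1), next='a' -> output (1, 'a'), add 'ca' as idx 2
Step 3: w='ca' (idx 2), next='c' -> output (2, 'c'), add 'cac' as idx 3
Step 4: w='' (idx 0), next='a' -> output (0, 'a'), add 'a' as idx 4
Step 5: w='a' (idx 4), next='a' -> output (4, 'a'), add 'aa' as idx 5
Step 6: w='a' (idx 4), end of input -> output (4, '')


Encoded: [(0, 'c'), (1, 'a'), (2, 'c'), (0, 'a'), (4, 'a'), (4, '')]
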